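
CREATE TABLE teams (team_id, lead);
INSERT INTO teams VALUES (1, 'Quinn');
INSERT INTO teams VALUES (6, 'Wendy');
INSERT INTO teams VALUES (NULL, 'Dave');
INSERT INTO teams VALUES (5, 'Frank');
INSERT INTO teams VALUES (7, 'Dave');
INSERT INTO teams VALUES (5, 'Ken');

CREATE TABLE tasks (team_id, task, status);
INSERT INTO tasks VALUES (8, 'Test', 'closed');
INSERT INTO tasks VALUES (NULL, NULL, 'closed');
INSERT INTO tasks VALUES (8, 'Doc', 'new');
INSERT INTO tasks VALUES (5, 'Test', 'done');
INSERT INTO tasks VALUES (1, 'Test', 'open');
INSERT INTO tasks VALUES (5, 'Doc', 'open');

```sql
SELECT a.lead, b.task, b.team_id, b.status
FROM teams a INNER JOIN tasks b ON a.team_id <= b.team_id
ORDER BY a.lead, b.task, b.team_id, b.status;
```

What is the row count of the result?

17

INNER JOIN keeps only pairs where the ON condition holds.
Matching on a.team_id <= b.team_id. A NULL in a compared column never satisfies the condition.
Matched pairs: 17.
Total: 17 rows.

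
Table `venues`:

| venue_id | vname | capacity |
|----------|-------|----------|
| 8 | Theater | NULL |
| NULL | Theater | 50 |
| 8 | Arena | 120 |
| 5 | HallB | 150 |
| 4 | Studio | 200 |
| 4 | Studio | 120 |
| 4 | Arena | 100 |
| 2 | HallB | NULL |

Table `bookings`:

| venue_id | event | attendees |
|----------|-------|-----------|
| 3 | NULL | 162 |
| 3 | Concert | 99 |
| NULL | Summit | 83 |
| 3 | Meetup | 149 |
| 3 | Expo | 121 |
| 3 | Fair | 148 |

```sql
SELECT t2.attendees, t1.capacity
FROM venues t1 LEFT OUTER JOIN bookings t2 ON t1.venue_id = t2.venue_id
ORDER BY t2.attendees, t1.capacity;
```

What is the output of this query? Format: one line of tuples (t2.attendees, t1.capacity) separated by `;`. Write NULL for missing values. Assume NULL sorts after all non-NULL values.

(NULL, 50); (NULL, 100); (NULL, 120); (NULL, 120); (NULL, 150); (NULL, 200); (NULL, NULL); (NULL, NULL)

LEFT JOIN keeps every row from `venues`; unmatched rows get NULL for `bookings`'s columns.
Matching on t1.venue_id = t2.venue_id. A NULL in a compared column never satisfies the condition.
- venue_id=8: no t2 row matches, row kept with t2 columns NULL.
- venue_id=NULL: no t2 row matches, row kept with t2 columns NULL.
- venue_id=8: no t2 row matches, row kept with t2 columns NULL.
- venue_id=5: no t2 row matches, row kept with t2 columns NULL.
- venue_id=4: no t2 row matches, row kept with t2 columns NULL.
- venue_id=4: no t2 row matches, row kept with t2 columns NULL.
- venue_id=4: no t2 row matches, row kept with t2 columns NULL.
- venue_id=2: no t2 row matches, row kept with t2 columns NULL.
After projecting and ordering:
t2.attendees | t1.capacity
NULL | 50
NULL | 100
NULL | 120
NULL | 120
NULL | 150
NULL | 200
NULL | NULL
NULL | NULL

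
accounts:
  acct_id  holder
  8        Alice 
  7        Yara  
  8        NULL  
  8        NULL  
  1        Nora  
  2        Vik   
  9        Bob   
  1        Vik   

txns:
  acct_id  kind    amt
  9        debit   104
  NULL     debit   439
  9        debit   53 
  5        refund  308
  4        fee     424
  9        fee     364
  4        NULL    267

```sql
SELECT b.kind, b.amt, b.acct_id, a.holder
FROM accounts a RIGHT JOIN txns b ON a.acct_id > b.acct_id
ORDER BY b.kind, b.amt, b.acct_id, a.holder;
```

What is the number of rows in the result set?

RIGHT JOIN keeps every row from `txns`; unmatched rows get NULL for `accounts`'s columns.
Matching on a.acct_id > b.acct_id. A NULL in a compared column never satisfies the condition.
- a[0] acct_id=8 → 3 match(es) in b → 3 row(s).
- a[1] acct_id=7 → 3 match(es) in b → 3 row(s).
- a[2] acct_id=8 → 3 match(es) in b → 3 row(s).
- a[3] acct_id=8 → 3 match(es) in b → 3 row(s).
- a[4] acct_id=1 → no match.
- a[5] acct_id=2 → no match.
- a[6] acct_id=9 → 3 match(es) in b → 3 row(s).
- a[7] acct_id=1 → no match.
- 4 row(s) from b found no a partner → padded with NULL.
Total: 15 matched + 4 padded = 19 rows.

19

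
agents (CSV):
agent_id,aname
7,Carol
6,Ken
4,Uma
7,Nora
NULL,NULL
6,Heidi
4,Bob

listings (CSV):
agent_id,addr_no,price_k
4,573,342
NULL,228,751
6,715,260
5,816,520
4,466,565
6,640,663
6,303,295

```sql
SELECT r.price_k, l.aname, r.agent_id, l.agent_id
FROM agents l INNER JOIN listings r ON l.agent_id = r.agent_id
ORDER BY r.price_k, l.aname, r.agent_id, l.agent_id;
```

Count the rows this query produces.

INNER JOIN keeps only pairs where the ON condition holds.
Matching on l.agent_id = r.agent_id. A NULL in a compared column never satisfies the condition.
- l (agent_id=7) has no partner → excluded.
- l (agent_id=6) pairs with 3 row(s) of r.
- l (agent_id=4) pairs with 2 row(s) of r.
- l (agent_id=7) has no partner → excluded.
- l (agent_id=NULL) has no partner → excluded.
- l (agent_id=6) pairs with 3 row(s) of r.
- l (agent_id=4) pairs with 2 row(s) of r.
Total: 10 rows.

10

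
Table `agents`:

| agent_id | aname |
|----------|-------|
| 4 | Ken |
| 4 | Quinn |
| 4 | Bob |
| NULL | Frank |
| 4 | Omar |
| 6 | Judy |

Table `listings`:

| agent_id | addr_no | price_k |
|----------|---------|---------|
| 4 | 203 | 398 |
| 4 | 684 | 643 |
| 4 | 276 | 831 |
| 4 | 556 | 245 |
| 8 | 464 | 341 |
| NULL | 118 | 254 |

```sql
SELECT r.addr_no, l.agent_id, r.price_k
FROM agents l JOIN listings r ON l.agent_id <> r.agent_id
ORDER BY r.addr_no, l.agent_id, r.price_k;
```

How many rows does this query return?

INNER JOIN keeps only pairs where the ON condition holds.
Matching on l.agent_id <> r.agent_id. A NULL in a compared column never satisfies the condition.
- l[0] agent_id=4 → 1 match(es) in r → 1 row(s).
- l[1] agent_id=4 → 1 match(es) in r → 1 row(s).
- l[2] agent_id=4 → 1 match(es) in r → 1 row(s).
- l[3] agent_id=NULL → no match; dropped.
- l[4] agent_id=4 → 1 match(es) in r → 1 row(s).
- l[5] agent_id=6 → 5 match(es) in r → 5 row(s).
Total: 9 rows.

9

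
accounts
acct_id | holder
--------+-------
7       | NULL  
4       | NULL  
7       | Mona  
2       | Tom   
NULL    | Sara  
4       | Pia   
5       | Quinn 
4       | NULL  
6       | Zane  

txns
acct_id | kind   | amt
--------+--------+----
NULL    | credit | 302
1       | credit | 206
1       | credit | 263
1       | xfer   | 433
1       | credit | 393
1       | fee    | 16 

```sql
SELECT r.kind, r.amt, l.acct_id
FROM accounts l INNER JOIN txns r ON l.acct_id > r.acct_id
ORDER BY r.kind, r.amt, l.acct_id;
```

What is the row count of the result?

40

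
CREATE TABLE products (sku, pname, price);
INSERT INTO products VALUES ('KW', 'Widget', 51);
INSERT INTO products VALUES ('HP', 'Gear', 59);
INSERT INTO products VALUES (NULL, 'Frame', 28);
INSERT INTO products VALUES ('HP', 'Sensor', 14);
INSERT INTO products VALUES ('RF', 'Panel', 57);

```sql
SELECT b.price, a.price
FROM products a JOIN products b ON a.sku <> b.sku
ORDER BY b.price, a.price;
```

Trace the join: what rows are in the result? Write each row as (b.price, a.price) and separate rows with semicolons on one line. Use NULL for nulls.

(14, 51); (14, 57); (51, 14); (51, 57); (51, 59); (57, 14); (57, 51); (57, 59); (59, 51); (59, 57)

INNER JOIN keeps only pairs where the ON condition holds.
Matching on a.sku <> b.sku. A NULL in a compared column never satisfies the condition.
- a (sku=KW) pairs with 3 row(s) of b.
- a (sku=HP) pairs with 2 row(s) of b.
- a (sku=NULL) has no partner → excluded.
- a (sku=HP) pairs with 2 row(s) of b.
- a (sku=RF) pairs with 3 row(s) of b.
After projecting and ordering:
b.price | a.price
14 | 51
14 | 57
51 | 14
51 | 57
51 | 59
57 | 14
57 | 51
57 | 59
59 | 51
59 | 57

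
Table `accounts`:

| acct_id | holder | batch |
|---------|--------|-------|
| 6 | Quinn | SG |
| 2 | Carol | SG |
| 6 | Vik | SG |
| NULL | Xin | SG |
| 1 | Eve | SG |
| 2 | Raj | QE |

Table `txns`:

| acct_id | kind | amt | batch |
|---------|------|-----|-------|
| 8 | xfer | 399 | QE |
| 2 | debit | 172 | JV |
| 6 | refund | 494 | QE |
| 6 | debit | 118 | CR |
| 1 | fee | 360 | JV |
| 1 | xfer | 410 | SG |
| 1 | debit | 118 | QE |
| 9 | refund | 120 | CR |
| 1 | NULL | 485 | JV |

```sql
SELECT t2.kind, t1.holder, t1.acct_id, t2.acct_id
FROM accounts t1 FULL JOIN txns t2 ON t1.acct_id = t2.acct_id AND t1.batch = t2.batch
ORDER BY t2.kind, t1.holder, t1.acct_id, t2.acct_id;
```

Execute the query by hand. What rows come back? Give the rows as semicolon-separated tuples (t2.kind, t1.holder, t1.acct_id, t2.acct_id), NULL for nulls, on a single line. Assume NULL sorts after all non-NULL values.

FULL OUTER JOIN keeps every row from both sides; unmatched rows get NULL for the other side's columns.
Matching on t1.acct_id = t2.acct_id AND t1.batch = t2.batch. A NULL in a compared column never satisfies the condition.
- t1 row (acct_id=6, batch=SG): no match → kept, t2 columns NULL.
- t1 row (acct_id=2, batch=SG): no match → kept, t2 columns NULL.
- t1 row (acct_id=6, batch=SG): no match → kept, t2 columns NULL.
- t1 row (acct_id=NULL, batch=SG): no match → kept, t2 columns NULL.
- t1 row (acct_id=1, batch=SG): matches 1 t2 row(s) → 1 output row(s).
- t1 row (acct_id=2, batch=QE): no match → kept, t2 columns NULL.
- 8 t2 row(s) had no t1 match → kept, t1 columns NULL.

(debit, NULL, NULL, 1); (debit, NULL, NULL, 2); (debit, NULL, NULL, 6); (fee, NULL, NULL, 1); (refund, NULL, NULL, 6); (refund, NULL, NULL, 9); (xfer, Eve, 1, 1); (xfer, NULL, NULL, 8); (NULL, Carol, 2, NULL); (NULL, Quinn, 6, NULL); (NULL, Raj, 2, NULL); (NULL, Vik, 6, NULL); (NULL, Xin, NULL, NULL); (NULL, NULL, NULL, 1)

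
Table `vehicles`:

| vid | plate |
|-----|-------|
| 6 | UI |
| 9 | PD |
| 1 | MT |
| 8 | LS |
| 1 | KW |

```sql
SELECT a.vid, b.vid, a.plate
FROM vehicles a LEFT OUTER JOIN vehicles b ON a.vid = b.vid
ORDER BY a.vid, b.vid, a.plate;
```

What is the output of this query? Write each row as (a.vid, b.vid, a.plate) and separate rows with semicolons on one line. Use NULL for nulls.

LEFT JOIN keeps every row from `vehicles a`; unmatched rows get NULL for `vehicles b`'s columns.
Matching on a.vid = b.vid.
- a[0] vid=6 → 1 match(es) in b → 1 row(s).
- a[1] vid=9 → 1 match(es) in b → 1 row(s).
- a[2] vid=1 → 2 match(es) in b → 2 row(s).
- a[3] vid=8 → 1 match(es) in b → 1 row(s).
- a[4] vid=1 → 2 match(es) in b → 2 row(s).
After projecting and ordering:
a.vid | b.vid | a.plate
1 | 1 | KW
1 | 1 | KW
1 | 1 | MT
1 | 1 | MT
6 | 6 | UI
8 | 8 | LS
9 | 9 | PD

(1, 1, KW); (1, 1, KW); (1, 1, MT); (1, 1, MT); (6, 6, UI); (8, 8, LS); (9, 9, PD)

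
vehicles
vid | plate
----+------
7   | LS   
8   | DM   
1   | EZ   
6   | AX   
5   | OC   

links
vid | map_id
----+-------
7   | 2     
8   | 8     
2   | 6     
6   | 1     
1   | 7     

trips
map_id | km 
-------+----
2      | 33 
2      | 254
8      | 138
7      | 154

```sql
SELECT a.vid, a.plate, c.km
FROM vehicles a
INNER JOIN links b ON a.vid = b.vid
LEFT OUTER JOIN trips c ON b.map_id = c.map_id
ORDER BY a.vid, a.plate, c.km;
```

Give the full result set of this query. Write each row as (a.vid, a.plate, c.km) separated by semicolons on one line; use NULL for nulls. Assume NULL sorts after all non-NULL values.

(1, EZ, 154); (6, AX, NULL); (7, LS, 33); (7, LS, 254); (8, DM, 138)

Joins associate left-to-right: vehicles INNER JOIN links on vid gives 4 intermediate row(s).
Then LEFT JOIN `trips c` on map_id: each of those 4 rows is kept; rows whose b.map_id has no match in c get NULL for c's columns.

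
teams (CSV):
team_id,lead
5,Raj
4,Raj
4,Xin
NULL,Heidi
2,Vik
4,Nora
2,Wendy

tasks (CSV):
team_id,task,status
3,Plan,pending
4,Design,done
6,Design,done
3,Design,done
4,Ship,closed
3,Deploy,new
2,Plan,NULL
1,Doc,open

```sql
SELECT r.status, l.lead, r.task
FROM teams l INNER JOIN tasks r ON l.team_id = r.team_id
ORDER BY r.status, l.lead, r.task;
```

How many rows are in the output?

INNER JOIN keeps only pairs where the ON condition holds.
Matching on l.team_id = r.team_id. A NULL in a compared column never satisfies the condition.
- team_id=5: no matching r row, dropped.
- team_id=4: 2 matching r row(s), so 2 row(s) emitted.
- team_id=4: 2 matching r row(s), so 2 row(s) emitted.
- team_id=NULL: no matching r row, dropped.
- team_id=2: 1 matching r row(s), so 1 row(s) emitted.
- team_id=4: 2 matching r row(s), so 2 row(s) emitted.
- team_id=2: 1 matching r row(s), so 1 row(s) emitted.
Total: 8 rows.

8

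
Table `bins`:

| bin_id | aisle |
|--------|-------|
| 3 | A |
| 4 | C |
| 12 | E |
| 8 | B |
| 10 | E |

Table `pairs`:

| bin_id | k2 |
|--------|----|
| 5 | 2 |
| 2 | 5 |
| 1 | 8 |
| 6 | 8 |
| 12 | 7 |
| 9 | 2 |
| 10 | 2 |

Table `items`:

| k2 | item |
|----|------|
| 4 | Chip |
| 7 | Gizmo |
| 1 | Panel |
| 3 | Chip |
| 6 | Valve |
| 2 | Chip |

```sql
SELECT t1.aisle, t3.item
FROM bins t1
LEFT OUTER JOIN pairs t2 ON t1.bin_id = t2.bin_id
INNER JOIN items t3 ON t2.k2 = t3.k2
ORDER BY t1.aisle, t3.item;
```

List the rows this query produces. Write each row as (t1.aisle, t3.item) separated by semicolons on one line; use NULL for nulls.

(E, Chip); (E, Gizmo)

Step 1 — t1 LEFT JOIN t2 on bin_id → 5 row(s).
Then INNER JOIN `items t3` on k2: keep only rows whose t2.k2 appears in t3.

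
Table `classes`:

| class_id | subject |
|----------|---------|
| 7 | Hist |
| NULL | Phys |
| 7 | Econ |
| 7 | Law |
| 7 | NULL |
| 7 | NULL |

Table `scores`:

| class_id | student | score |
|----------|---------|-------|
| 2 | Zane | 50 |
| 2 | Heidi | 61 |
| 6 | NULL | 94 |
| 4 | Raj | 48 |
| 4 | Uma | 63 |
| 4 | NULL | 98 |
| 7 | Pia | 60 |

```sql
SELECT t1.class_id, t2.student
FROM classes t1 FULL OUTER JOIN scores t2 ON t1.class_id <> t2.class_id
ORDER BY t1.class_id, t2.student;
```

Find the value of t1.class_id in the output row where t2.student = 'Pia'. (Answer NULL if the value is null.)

NULL

FULL OUTER JOIN keeps every row from both sides; unmatched rows get NULL for the other side's columns.
Matching on t1.class_id <> t2.class_id. A NULL in a compared column never satisfies the condition.
- t1[0] class_id=7 → 6 match(es) in t2 → 6 row(s).
- t1[1] class_id=NULL → no match; kept with NULLs on the t2 side.
- t1[2] class_id=7 → 6 match(es) in t2 → 6 row(s).
- t1[3] class_id=7 → 6 match(es) in t2 → 6 row(s).
- t1[4] class_id=7 → 6 match(es) in t2 → 6 row(s).
- t1[5] class_id=7 → 6 match(es) in t2 → 6 row(s).
- 1 t2 row(s) had no t1 match → kept, t1 columns NULL.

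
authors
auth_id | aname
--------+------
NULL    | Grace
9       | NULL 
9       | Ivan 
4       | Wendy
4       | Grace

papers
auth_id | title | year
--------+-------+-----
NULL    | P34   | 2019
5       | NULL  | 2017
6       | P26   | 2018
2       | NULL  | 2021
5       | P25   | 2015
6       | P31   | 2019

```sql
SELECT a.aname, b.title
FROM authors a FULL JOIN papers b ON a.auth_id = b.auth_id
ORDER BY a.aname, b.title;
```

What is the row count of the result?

FULL OUTER JOIN keeps every row from both sides; unmatched rows get NULL for the other side's columns.
Matching on a.auth_id = b.auth_id. A NULL in a compared column never satisfies the condition.
Matched pairs: 0; unmatched a rows kept: 5; unmatched b rows kept: 6.
Total: 0 matched + 11 padded = 11 rows.

11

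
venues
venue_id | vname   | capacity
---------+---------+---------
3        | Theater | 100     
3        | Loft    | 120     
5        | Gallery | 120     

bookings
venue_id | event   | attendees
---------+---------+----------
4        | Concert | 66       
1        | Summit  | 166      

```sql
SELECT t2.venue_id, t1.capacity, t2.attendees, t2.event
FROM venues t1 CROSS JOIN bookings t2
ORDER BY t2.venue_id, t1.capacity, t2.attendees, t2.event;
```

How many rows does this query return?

CROSS JOIN pairs every row of `venues` with every row of `bookings`: 3 × 2 = 6 rows.

6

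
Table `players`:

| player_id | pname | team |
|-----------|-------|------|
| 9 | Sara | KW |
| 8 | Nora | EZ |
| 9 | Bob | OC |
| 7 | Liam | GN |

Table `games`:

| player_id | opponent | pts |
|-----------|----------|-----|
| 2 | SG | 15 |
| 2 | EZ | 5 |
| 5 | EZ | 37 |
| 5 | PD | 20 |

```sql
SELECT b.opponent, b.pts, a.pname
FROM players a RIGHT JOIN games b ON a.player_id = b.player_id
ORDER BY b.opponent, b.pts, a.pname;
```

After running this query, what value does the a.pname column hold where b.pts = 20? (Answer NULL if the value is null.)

RIGHT JOIN keeps every row from `games`; unmatched rows get NULL for `players`'s columns.
Matching on a.player_id = b.player_id.
- a[0] player_id=9 → no match.
- a[1] player_id=8 → no match.
- a[2] player_id=9 → no match.
- a[3] player_id=7 → no match.
- 4 b row(s) had no a match → kept, a columns NULL.

NULL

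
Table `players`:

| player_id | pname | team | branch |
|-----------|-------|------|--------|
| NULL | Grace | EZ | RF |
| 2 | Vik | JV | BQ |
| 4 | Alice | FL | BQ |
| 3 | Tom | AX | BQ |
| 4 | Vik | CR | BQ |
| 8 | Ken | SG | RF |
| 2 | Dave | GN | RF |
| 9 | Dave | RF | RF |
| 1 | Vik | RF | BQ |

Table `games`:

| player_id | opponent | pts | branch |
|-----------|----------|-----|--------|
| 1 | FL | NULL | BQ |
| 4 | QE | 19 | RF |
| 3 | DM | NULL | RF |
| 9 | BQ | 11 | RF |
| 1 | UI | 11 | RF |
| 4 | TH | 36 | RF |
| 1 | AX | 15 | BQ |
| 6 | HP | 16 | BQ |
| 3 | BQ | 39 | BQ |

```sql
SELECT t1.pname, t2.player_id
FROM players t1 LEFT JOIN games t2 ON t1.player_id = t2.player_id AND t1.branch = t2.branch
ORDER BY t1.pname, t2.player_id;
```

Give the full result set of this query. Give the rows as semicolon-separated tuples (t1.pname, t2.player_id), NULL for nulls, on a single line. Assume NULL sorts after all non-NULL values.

(Alice, NULL); (Dave, 9); (Dave, NULL); (Grace, NULL); (Ken, NULL); (Tom, 3); (Vik, 1); (Vik, 1); (Vik, NULL); (Vik, NULL)

LEFT JOIN keeps every row from `players`; unmatched rows get NULL for `games`'s columns.
Matching on t1.player_id = t2.player_id AND t1.branch = t2.branch. A NULL in a compared column never satisfies the condition.
Matched pairs: 4; unmatched t1 rows kept: 6.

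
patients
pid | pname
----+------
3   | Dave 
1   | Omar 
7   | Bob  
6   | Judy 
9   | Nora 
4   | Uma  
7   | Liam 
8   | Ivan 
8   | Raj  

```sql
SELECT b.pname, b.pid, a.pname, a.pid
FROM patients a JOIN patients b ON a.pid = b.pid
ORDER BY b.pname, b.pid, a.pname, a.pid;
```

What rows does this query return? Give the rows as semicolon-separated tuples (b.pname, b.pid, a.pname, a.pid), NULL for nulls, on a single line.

INNER JOIN keeps only pairs where the ON condition holds.
Matching on a.pid = b.pid.
- a[0] pid=3 → 1 match(es) in b → 1 row(s).
- a[1] pid=1 → 1 match(es) in b → 1 row(s).
- a[2] pid=7 → 2 match(es) in b → 2 row(s).
- a[3] pid=6 → 1 match(es) in b → 1 row(s).
- a[4] pid=9 → 1 match(es) in b → 1 row(s).
- a[5] pid=4 → 1 match(es) in b → 1 row(s).
- a[6] pid=7 → 2 match(es) in b → 2 row(s).
- a[7] pid=8 → 2 match(es) in b → 2 row(s).
- a[8] pid=8 → 2 match(es) in b → 2 row(s).

(Bob, 7, Bob, 7); (Bob, 7, Liam, 7); (Dave, 3, Dave, 3); (Ivan, 8, Ivan, 8); (Ivan, 8, Raj, 8); (Judy, 6, Judy, 6); (Liam, 7, Bob, 7); (Liam, 7, Liam, 7); (Nora, 9, Nora, 9); (Omar, 1, Omar, 1); (Raj, 8, Ivan, 8); (Raj, 8, Raj, 8); (Uma, 4, Uma, 4)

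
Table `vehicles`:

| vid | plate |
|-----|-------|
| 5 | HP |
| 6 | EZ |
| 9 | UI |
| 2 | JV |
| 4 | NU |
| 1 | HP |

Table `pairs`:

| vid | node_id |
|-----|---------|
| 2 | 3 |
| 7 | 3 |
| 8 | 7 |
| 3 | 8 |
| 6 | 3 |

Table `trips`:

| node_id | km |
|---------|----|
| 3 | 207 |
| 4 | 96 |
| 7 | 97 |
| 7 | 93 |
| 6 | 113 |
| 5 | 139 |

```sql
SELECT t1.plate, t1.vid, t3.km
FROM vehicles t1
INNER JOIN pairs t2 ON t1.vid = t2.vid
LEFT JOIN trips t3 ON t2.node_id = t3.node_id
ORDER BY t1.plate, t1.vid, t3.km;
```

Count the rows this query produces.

Evaluate left to right. First `vehicles t1 INNER JOIN pairs t2` on vid: 2 row(s).
Then LEFT JOIN `trips t3` on node_id: each of those 2 rows is kept; rows whose t2.node_id has no match in t3 get NULL for t3's columns.
Result: 2 row(s).

2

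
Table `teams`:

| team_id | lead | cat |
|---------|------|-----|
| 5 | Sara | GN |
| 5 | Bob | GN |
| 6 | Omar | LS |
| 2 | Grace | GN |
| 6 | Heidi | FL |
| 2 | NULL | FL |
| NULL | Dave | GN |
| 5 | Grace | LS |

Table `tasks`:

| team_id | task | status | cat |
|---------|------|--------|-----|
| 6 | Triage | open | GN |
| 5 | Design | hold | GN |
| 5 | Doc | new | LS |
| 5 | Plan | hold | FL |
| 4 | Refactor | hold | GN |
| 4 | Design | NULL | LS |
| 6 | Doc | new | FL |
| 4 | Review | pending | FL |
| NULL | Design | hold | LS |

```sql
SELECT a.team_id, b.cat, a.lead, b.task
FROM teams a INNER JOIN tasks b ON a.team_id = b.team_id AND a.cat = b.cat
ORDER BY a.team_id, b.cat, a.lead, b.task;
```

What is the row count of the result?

4

INNER JOIN keeps only pairs where the ON condition holds.
Matching on a.team_id = b.team_id AND a.cat = b.cat. A NULL in a compared column never satisfies the condition.
Matched pairs: 4.
Total: 4 rows.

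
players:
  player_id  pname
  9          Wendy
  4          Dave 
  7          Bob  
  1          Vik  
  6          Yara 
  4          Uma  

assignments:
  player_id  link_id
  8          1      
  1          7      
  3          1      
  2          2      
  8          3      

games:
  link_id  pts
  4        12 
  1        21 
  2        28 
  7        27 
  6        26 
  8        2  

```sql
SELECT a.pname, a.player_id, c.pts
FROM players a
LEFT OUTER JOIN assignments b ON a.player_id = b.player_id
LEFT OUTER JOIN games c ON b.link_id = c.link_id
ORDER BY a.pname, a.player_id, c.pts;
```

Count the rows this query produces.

6

Step 1 — a LEFT JOIN b on player_id → 6 row(s).
Then LEFT JOIN `games c` on link_id: each of those 6 rows is kept; rows whose b.link_id has no match in c get NULL for c's columns.
Result: 6 row(s).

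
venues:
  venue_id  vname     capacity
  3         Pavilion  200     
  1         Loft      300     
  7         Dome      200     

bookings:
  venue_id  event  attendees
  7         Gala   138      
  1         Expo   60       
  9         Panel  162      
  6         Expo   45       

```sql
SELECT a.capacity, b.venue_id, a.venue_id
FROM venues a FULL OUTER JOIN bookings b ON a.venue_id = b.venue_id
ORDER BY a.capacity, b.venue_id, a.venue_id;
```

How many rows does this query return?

5

FULL OUTER JOIN keeps every row from both sides; unmatched rows get NULL for the other side's columns.
Matching on a.venue_id = b.venue_id.
- venue_id=3: no b row matches, row kept with b columns NULL.
- venue_id=1: 1 matching b row(s), so 1 row(s) emitted.
- venue_id=7: 1 matching b row(s), so 1 row(s) emitted.
- 2 row(s) from b found no a partner → padded with NULL.
Total: 2 matched + 3 padded = 5 rows.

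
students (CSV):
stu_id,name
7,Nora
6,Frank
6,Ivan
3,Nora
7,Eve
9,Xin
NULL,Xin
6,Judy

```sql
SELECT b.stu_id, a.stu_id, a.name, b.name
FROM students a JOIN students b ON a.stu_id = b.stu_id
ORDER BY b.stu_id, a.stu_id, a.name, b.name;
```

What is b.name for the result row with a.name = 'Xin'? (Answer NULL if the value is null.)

INNER JOIN keeps only pairs where the ON condition holds.
Matching on a.stu_id = b.stu_id. A NULL in a compared column never satisfies the condition.
Matched pairs: 15.

Xin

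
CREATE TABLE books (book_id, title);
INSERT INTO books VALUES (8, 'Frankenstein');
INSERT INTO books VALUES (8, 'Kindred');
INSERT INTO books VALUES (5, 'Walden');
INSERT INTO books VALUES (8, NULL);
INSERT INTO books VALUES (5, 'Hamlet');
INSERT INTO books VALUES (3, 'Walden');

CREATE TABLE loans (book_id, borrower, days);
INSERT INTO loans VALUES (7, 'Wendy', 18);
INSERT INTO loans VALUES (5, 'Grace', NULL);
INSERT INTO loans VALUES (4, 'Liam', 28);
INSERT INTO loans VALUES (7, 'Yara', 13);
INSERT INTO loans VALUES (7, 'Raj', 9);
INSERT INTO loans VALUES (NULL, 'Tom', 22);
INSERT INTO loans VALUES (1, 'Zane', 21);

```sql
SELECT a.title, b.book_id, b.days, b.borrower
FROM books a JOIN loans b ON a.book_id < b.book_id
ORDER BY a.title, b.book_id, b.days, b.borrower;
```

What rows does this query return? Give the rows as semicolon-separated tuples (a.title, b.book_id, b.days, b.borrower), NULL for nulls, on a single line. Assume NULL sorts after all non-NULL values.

INNER JOIN keeps only pairs where the ON condition holds.
Matching on a.book_id < b.book_id. A NULL in a compared column never satisfies the condition.
Matched pairs: 11.

(Hamlet, 7, 9, Raj); (Hamlet, 7, 13, Yara); (Hamlet, 7, 18, Wendy); (Walden, 4, 28, Liam); (Walden, 5, NULL, Grace); (Walden, 7, 9, Raj); (Walden, 7, 9, Raj); (Walden, 7, 13, Yara); (Walden, 7, 13, Yara); (Walden, 7, 18, Wendy); (Walden, 7, 18, Wendy)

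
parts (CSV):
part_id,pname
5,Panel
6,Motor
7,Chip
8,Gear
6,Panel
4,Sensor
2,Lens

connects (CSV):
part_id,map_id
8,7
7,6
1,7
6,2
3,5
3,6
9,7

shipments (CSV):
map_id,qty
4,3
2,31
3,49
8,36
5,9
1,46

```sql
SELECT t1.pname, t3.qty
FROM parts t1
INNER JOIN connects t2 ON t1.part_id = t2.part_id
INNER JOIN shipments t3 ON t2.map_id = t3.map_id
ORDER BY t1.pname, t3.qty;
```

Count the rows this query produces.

Joins associate left-to-right: parts INNER JOIN connects on part_id gives 4 intermediate row(s).
Then INNER JOIN `shipments t3` on map_id: keep only rows whose t2.map_id appears in t3.
Result: 2 row(s).

2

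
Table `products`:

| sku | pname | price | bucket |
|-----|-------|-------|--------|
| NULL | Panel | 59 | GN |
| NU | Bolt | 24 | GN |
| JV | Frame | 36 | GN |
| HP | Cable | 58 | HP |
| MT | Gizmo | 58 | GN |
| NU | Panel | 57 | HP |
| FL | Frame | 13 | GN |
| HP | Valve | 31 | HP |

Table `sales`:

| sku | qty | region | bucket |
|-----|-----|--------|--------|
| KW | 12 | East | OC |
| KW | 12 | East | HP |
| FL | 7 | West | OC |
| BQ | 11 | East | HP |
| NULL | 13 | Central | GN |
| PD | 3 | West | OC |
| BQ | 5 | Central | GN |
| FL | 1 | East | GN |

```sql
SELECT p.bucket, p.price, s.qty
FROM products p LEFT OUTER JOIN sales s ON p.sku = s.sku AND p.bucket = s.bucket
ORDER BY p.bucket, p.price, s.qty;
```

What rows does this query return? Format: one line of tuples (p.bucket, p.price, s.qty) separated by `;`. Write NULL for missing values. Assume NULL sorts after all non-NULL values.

LEFT JOIN keeps every row from `products`; unmatched rows get NULL for `sales`'s columns.
Matching on p.sku = s.sku AND p.bucket = s.bucket. A NULL in a compared column never satisfies the condition.
Matched pairs: 1; unmatched p rows kept: 7.

(GN, 13, 1); (GN, 24, NULL); (GN, 36, NULL); (GN, 58, NULL); (GN, 59, NULL); (HP, 31, NULL); (HP, 57, NULL); (HP, 58, NULL)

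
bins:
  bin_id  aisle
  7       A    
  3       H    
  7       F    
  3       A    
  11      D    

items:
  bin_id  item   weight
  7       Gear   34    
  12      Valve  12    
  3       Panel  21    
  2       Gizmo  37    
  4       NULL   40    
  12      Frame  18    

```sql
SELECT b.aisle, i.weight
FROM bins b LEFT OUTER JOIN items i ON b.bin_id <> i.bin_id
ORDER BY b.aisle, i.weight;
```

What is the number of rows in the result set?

LEFT JOIN keeps every row from `bins`; unmatched rows get NULL for `items`'s columns.
Matching on b.bin_id <> i.bin_id.
- b[0] bin_id=7 → 5 match(es) in i → 5 row(s).
- b[1] bin_id=3 → 5 match(es) in i → 5 row(s).
- b[2] bin_id=7 → 5 match(es) in i → 5 row(s).
- b[3] bin_id=3 → 5 match(es) in i → 5 row(s).
- b[4] bin_id=11 → 6 match(es) in i → 6 row(s).
Total: 26 rows.

26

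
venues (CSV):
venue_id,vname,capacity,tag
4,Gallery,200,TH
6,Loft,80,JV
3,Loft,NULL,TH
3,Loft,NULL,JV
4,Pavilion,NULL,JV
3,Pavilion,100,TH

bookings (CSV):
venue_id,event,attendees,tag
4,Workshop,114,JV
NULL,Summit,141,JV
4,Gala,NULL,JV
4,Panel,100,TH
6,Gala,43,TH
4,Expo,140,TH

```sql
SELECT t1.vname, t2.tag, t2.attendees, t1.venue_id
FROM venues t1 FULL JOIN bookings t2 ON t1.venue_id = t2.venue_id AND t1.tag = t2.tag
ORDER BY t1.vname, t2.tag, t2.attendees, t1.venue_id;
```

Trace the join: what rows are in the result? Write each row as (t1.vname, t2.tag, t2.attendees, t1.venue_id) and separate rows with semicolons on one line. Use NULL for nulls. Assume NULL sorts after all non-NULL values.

(Gallery, TH, 100, 4); (Gallery, TH, 140, 4); (Loft, NULL, NULL, 3); (Loft, NULL, NULL, 3); (Loft, NULL, NULL, 6); (Pavilion, JV, 114, 4); (Pavilion, JV, NULL, 4); (Pavilion, NULL, NULL, 3); (NULL, JV, 141, NULL); (NULL, TH, 43, NULL)

FULL OUTER JOIN keeps every row from both sides; unmatched rows get NULL for the other side's columns.
Matching on t1.venue_id = t2.venue_id AND t1.tag = t2.tag. A NULL in a compared column never satisfies the condition.
- t1[0] venue_id=4, tag=TH → 2 match(es) in t2 → 2 row(s).
- t1[1] venue_id=6, tag=JV → no match; kept with NULLs on the t2 side.
- t1[2] venue_id=3, tag=TH → no match; kept with NULLs on the t2 side.
- t1[3] venue_id=3, tag=JV → no match; kept with NULLs on the t2 side.
- t1[4] venue_id=4, tag=JV → 2 match(es) in t2 → 2 row(s).
- t1[5] venue_id=3, tag=TH → no match; kept with NULLs on the t2 side.
- 2 t2 row(s) had no t1 match → kept, t1 columns NULL.
After projecting and ordering:
t1.vname | t2.tag | t2.attendees | t1.venue_id
Gallery | TH | 100 | 4
Gallery | TH | 140 | 4
Loft | NULL | NULL | 3
Loft | NULL | NULL | 3
Loft | NULL | NULL | 6
Pavilion | JV | 114 | 4
Pavilion | JV | NULL | 4
Pavilion | NULL | NULL | 3
NULL | JV | 141 | NULL
NULL | TH | 43 | NULL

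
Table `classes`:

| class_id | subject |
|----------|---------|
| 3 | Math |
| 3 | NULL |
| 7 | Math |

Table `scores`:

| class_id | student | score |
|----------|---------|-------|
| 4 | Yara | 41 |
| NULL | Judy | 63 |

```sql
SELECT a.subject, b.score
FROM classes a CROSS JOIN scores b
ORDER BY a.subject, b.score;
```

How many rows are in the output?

6

CROSS JOIN pairs every row of `classes` with every row of `scores`: 3 × 2 = 6 rows.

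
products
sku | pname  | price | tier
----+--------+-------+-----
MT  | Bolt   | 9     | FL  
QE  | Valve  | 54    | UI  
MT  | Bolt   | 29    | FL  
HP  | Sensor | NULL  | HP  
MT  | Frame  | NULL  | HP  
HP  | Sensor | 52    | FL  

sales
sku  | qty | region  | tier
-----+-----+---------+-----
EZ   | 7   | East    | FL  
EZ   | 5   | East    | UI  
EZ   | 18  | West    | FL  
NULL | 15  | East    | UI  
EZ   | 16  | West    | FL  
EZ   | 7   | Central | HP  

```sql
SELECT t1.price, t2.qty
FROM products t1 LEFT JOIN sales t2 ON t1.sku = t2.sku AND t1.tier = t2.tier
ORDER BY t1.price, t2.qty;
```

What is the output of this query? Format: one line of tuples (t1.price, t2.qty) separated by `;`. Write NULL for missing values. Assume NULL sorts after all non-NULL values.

(9, NULL); (29, NULL); (52, NULL); (54, NULL); (NULL, NULL); (NULL, NULL)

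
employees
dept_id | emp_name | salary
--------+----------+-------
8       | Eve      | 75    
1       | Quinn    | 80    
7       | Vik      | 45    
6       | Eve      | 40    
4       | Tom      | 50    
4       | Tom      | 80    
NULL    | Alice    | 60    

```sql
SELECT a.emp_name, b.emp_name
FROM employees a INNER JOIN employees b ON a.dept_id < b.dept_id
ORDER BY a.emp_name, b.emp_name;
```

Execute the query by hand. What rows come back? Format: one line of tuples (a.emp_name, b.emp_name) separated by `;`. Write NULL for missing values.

INNER JOIN keeps only pairs where the ON condition holds.
Matching on a.dept_id < b.dept_id. A NULL in a compared column never satisfies the condition.
- a (dept_id=8) has no partner → excluded.
- a (dept_id=1) pairs with 5 row(s) of b.
- a (dept_id=7) pairs with 1 row(s) of b.
- a (dept_id=6) pairs with 2 row(s) of b.
- a (dept_id=4) pairs with 3 row(s) of b.
- a (dept_id=4) pairs with 3 row(s) of b.
- a (dept_id=NULL) has no partner → excluded.

(Eve, Eve); (Eve, Vik); (Quinn, Eve); (Quinn, Eve); (Quinn, Tom); (Quinn, Tom); (Quinn, Vik); (Tom, Eve); (Tom, Eve); (Tom, Eve); (Tom, Eve); (Tom, Vik); (Tom, Vik); (Vik, Eve)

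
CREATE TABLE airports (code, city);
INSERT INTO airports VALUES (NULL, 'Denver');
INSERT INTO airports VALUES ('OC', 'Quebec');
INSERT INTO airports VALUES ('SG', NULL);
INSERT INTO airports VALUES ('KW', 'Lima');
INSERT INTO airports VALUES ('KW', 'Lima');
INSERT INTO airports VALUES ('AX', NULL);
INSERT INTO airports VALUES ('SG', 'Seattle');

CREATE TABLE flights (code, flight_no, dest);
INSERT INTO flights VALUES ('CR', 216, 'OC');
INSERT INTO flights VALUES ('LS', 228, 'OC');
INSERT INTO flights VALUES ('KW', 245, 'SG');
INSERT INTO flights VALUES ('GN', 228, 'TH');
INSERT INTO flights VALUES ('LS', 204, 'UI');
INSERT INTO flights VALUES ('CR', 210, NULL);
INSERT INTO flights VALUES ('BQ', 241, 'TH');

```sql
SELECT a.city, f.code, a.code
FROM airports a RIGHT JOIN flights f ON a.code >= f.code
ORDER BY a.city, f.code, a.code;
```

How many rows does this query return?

31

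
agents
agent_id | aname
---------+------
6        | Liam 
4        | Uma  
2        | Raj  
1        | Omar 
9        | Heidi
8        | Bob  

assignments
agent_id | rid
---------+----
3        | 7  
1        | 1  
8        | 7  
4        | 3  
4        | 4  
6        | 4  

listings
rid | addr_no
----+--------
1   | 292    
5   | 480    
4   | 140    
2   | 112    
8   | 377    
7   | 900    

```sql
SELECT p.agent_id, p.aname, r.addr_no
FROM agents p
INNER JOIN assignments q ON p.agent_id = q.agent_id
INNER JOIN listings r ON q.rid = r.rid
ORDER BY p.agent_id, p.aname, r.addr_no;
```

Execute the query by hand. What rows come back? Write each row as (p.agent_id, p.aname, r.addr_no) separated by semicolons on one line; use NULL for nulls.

(1, Omar, 292); (4, Uma, 140); (6, Liam, 140); (8, Bob, 900)

Joins associate left-to-right: agents INNER JOIN assignments on agent_id gives 5 intermediate row(s).
Then INNER JOIN `listings r` on rid: keep only rows whose q.rid appears in r.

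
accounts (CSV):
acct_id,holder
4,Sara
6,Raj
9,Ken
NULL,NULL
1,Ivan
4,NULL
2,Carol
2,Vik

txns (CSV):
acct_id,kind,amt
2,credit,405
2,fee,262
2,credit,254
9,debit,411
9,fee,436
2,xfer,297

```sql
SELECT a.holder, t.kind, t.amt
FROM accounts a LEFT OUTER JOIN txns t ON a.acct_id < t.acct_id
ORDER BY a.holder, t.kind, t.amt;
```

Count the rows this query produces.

18

LEFT JOIN keeps every row from `accounts`; unmatched rows get NULL for `txns`'s columns.
Matching on a.acct_id < t.acct_id. A NULL in a compared column never satisfies the condition.
Matched pairs: 16; unmatched a rows kept: 2.
Total: 16 matched + 2 padded = 18 rows.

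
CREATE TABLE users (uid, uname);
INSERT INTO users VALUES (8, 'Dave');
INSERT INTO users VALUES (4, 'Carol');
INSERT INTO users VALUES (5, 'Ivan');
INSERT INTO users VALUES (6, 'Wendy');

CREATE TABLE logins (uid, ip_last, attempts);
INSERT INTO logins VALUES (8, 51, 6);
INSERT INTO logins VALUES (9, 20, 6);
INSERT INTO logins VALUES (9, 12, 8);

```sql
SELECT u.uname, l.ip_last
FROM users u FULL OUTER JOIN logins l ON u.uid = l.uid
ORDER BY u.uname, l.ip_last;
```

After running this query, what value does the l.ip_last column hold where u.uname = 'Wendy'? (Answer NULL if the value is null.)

FULL OUTER JOIN keeps every row from both sides; unmatched rows get NULL for the other side's columns.
Matching on u.uid = l.uid.
- u (uid=8) pairs with 1 row(s) of l.
- u (uid=4) has no partner → padded with NULL.
- u (uid=5) has no partner → padded with NULL.
- u (uid=6) has no partner → padded with NULL.
- 2 row(s) from l found no u partner → padded with NULL.

NULL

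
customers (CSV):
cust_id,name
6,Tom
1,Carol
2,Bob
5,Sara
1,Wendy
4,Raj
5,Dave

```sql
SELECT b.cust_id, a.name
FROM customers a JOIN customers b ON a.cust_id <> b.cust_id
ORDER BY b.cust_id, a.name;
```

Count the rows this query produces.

38

INNER JOIN keeps only pairs where the ON condition holds.
Matching on a.cust_id <> b.cust_id.
Matched pairs: 38.
Total: 38 rows.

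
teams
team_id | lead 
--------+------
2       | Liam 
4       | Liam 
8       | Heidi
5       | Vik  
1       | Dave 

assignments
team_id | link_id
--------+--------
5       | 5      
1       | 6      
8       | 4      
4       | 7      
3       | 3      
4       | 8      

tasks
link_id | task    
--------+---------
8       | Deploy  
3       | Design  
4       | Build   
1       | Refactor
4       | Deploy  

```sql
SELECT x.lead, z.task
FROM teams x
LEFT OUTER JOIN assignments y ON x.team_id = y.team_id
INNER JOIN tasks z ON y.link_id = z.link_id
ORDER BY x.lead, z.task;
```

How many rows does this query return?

Joins associate left-to-right: teams LEFT JOIN assignments on team_id gives 6 intermediate row(s).
Then INNER JOIN `tasks z` on link_id: keep only rows whose y.link_id appears in z.
Result: 3 row(s).

3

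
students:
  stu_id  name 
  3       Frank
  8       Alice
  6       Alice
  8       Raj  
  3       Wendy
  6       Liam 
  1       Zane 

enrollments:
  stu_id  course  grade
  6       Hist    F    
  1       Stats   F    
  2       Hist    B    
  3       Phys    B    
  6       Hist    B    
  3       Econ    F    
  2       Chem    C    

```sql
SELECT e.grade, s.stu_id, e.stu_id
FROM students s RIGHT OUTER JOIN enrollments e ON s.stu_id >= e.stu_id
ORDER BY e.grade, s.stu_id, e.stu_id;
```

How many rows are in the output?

39

RIGHT JOIN keeps every row from `enrollments`; unmatched rows get NULL for `students`'s columns.
Matching on s.stu_id >= e.stu_id.
- s row (stu_id=3): matches 5 e row(s) → 5 output row(s).
- s row (stu_id=8): matches 7 e row(s) → 7 output row(s).
- s row (stu_id=6): matches 7 e row(s) → 7 output row(s).
- s row (stu_id=8): matches 7 e row(s) → 7 output row(s).
- s row (stu_id=3): matches 5 e row(s) → 5 output row(s).
- s row (stu_id=6): matches 7 e row(s) → 7 output row(s).
- s row (stu_id=1): matches 1 e row(s) → 1 output row(s).
- every e row matched at least one s row.
Total: 39 rows.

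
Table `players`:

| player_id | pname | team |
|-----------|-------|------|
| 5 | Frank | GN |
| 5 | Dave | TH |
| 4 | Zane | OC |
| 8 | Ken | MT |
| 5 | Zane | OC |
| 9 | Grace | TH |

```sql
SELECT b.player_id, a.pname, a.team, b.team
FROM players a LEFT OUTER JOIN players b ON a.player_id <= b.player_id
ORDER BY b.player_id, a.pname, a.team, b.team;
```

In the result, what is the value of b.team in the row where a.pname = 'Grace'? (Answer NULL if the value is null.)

TH

LEFT JOIN keeps every row from `players a`; unmatched rows get NULL for `players b`'s columns.
Matching on a.player_id <= b.player_id.
Matched pairs: 24; unmatched a rows kept: 0.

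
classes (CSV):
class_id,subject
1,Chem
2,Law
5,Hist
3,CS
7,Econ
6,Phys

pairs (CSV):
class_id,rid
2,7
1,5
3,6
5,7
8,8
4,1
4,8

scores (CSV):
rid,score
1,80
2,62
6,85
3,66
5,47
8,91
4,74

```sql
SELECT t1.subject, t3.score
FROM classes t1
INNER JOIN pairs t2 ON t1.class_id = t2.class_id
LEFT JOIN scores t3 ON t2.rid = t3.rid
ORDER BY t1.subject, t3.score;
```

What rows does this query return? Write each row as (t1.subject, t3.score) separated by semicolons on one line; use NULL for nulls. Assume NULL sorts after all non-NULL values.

Joins associate left-to-right: classes INNER JOIN pairs on class_id gives 4 intermediate row(s).
Then LEFT JOIN `scores t3` on rid: each of those 4 rows is kept; rows whose t2.rid has no match in t3 get NULL for t3's columns.

(CS, 85); (Chem, 47); (Hist, NULL); (Law, NULL)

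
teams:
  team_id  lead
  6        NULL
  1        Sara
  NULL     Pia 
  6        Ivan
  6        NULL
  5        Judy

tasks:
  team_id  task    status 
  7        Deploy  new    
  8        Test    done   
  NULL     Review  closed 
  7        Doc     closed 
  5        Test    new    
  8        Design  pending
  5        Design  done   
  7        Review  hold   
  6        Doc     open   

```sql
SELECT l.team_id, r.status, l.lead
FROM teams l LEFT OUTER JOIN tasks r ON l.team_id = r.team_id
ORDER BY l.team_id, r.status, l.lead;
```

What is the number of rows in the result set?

7

LEFT JOIN keeps every row from `teams`; unmatched rows get NULL for `tasks`'s columns.
Matching on l.team_id = r.team_id. A NULL in a compared column never satisfies the condition.
Matched pairs: 5; unmatched l rows kept: 2.
Total: 5 matched + 2 padded = 7 rows.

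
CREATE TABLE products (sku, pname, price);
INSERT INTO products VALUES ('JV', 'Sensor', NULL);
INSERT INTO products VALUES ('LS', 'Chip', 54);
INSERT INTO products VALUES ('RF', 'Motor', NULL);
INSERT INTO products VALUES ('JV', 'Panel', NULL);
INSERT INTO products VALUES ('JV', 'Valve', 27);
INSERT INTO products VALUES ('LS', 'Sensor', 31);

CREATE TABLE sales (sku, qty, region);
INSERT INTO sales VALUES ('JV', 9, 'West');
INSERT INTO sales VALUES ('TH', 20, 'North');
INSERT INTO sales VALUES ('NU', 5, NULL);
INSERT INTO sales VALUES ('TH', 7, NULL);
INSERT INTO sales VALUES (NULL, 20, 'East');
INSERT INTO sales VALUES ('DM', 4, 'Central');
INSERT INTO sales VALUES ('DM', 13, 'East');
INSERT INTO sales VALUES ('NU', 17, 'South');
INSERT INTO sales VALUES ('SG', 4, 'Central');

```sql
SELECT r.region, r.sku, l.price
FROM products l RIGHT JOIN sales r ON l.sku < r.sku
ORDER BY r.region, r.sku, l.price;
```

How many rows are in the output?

32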